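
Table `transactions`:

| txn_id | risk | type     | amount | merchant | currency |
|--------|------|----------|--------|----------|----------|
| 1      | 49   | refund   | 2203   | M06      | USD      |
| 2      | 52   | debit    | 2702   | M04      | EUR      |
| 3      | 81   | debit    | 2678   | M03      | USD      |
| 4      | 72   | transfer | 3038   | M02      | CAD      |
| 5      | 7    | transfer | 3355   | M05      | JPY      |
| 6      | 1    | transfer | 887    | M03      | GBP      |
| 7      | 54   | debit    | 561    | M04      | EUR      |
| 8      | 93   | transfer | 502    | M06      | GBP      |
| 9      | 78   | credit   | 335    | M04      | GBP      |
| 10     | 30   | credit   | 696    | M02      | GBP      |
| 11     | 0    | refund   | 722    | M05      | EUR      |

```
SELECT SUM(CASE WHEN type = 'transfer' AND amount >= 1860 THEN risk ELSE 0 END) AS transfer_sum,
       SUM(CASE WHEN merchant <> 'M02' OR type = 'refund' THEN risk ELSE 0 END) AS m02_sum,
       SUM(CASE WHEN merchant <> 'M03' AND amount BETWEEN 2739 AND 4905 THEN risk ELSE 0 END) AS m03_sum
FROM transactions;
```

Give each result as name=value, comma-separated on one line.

[transfer_sum: type = 'transfer' AND amount >= 1860]
txn_id=1: ✗
txn_id=2: ✗
txn_id=3: ✗
txn_id=4: ✓ → 72
txn_id=5: ✓ → 7
txn_id=6: ✗
txn_id=7: ✗
txn_id=8: ✗
txn_id=9: ✗
txn_id=10: ✗
txn_id=11: ✗
transfer_sum = 72 + 7 = 79
—
[m02_sum: merchant <> 'M02' OR type = 'refund']
txn_id=1: ✓ → 49
txn_id=2: ✓ → 52
txn_id=3: ✓ → 81
txn_id=4: ✗
txn_id=5: ✓ → 7
txn_id=6: ✓ → 1
txn_id=7: ✓ → 54
txn_id=8: ✓ → 93
txn_id=9: ✓ → 78
txn_id=10: ✗
txn_id=11: ✓ → 0
m02_sum = 49 + 52 + 81 + 7 + 1 + 54 + 93 + 78 = 415
—
[m03_sum: merchant <> 'M03' AND amount BETWEEN 2739 AND 4905]
txn_id=1: ✗
txn_id=2: ✗
txn_id=3: ✗
txn_id=4: ✓ → 72
txn_id=5: ✓ → 7
txn_id=6: ✗
txn_id=7: ✗
txn_id=8: ✗
txn_id=9: ✗
txn_id=10: ✗
txn_id=11: ✗
m03_sum = 72 + 7 = 79

transfer_sum=79, m02_sum=415, m03_sum=79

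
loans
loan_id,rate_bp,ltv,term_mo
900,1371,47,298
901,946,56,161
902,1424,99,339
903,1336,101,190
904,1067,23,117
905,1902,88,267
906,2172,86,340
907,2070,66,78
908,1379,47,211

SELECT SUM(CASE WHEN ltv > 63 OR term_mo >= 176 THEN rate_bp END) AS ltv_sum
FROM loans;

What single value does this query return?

11654

loan_id=900: ✓ → 1371
loan_id=901: ✗
loan_id=902: ✓ → 1424
loan_id=903: ✓ → 1336
loan_id=904: ✗
loan_id=905: ✓ → 1902
loan_id=906: ✓ → 2172
loan_id=907: ✓ → 2070
loan_id=908: ✓ → 1379
ltv_sum = 1371 + 1424 + 1336 + 1902 + 2172 + 2070 + 1379 = 11654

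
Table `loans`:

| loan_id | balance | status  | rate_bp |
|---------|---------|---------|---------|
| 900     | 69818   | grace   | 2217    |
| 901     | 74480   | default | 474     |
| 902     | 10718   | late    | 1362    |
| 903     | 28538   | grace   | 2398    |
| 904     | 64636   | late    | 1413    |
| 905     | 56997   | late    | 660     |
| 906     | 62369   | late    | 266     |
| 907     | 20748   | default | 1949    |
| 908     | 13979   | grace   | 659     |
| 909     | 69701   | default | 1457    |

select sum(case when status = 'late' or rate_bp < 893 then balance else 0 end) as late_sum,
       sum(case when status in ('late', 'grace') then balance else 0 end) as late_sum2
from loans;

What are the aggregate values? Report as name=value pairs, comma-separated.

[late_sum: status = 'late' or rate_bp < 893]
loan_id=900: ✗
loan_id=901: ✓ → 74480
loan_id=902: ✓ → 10718
loan_id=903: ✗
loan_id=904: ✓ → 64636
loan_id=905: ✓ → 56997
loan_id=906: ✓ → 62369
loan_id=907: ✗
loan_id=908: ✓ → 13979
loan_id=909: ✗
late_sum = 74480 + 10718 + 64636 + 56997 + 62369 + 13979 = 283179
—
[late_sum2: status in ('late', 'grace')]
loan_id=900: ✓ → 69818
loan_id=901: ✗
loan_id=902: ✓ → 10718
loan_id=903: ✓ → 28538
loan_id=904: ✓ → 64636
loan_id=905: ✓ → 56997
loan_id=906: ✓ → 62369
loan_id=907: ✗
loan_id=908: ✓ → 13979
loan_id=909: ✗
late_sum2 = 69818 + 10718 + 28538 + 64636 + 56997 + 62369 + 13979 = 307055

late_sum=283179, late_sum2=307055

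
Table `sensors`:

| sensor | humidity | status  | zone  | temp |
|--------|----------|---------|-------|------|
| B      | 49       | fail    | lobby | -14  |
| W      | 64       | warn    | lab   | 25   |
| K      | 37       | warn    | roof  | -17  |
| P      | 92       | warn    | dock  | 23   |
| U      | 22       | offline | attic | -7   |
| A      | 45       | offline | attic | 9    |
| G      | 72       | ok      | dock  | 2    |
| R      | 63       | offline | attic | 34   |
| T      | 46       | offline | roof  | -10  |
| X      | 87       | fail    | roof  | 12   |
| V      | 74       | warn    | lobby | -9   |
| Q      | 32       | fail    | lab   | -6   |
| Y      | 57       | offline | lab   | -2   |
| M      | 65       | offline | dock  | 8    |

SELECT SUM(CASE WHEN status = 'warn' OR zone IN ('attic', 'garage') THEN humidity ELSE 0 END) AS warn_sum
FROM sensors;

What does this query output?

397

sensor=B: ✗
sensor=W: ✓ → 64
sensor=K: ✓ → 37
sensor=P: ✓ → 92
sensor=U: ✓ → 22
sensor=A: ✓ → 45
sensor=G: ✗
sensor=R: ✓ → 63
sensor=T: ✗
sensor=X: ✗
sensor=V: ✓ → 74
sensor=Q: ✗
sensor=Y: ✗
sensor=M: ✗
warn_sum = 64 + 37 + 92 + 22 + 45 + 63 + 74 = 397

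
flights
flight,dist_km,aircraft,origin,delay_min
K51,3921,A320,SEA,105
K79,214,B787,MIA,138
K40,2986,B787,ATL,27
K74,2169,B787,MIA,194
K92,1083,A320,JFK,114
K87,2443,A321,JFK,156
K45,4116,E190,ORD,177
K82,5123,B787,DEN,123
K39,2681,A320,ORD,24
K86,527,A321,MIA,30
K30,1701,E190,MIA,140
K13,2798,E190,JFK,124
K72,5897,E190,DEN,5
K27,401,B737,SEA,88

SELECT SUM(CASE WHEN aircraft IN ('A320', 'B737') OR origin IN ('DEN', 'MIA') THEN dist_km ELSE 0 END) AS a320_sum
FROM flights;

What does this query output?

23717

flight=K51: ✓ → 3921
flight=K79: ✓ → 214
flight=K40: ✗
flight=K74: ✓ → 2169
flight=K92: ✓ → 1083
flight=K87: ✗
flight=K45: ✗
flight=K82: ✓ → 5123
flight=K39: ✓ → 2681
flight=K86: ✓ → 527
flight=K30: ✓ → 1701
flight=K13: ✗
flight=K72: ✓ → 5897
flight=K27: ✓ → 401
a320_sum = 3921 + 214 + 2169 + 1083 + 5123 + 2681 + 527 + 1701 + 5897 + 401 = 23717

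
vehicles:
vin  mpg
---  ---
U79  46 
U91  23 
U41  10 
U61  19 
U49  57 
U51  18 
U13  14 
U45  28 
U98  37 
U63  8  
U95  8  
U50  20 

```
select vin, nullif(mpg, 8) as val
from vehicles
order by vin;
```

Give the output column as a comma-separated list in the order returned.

14, 10, 28, 57, 20, 18, 19, NULL, 46, 23, NULL, 37

vin=U13: mpg=14 vs 8: differ → 14
vin=U41: mpg=10 vs 8: differ → 10
vin=U45: mpg=28 vs 8: differ → 28
vin=U49: mpg=57 vs 8: differ → 57
vin=U50: mpg=20 vs 8: differ → 20
vin=U51: mpg=18 vs 8: differ → 18
vin=U61: mpg=19 vs 8: differ → 19
vin=U63: mpg=8 vs 8: equal → NULL
vin=U79: mpg=46 vs 8: differ → 46
vin=U91: mpg=23 vs 8: differ → 23
vin=U95: mpg=8 vs 8: equal → NULL
vin=U98: mpg=37 vs 8: differ → 37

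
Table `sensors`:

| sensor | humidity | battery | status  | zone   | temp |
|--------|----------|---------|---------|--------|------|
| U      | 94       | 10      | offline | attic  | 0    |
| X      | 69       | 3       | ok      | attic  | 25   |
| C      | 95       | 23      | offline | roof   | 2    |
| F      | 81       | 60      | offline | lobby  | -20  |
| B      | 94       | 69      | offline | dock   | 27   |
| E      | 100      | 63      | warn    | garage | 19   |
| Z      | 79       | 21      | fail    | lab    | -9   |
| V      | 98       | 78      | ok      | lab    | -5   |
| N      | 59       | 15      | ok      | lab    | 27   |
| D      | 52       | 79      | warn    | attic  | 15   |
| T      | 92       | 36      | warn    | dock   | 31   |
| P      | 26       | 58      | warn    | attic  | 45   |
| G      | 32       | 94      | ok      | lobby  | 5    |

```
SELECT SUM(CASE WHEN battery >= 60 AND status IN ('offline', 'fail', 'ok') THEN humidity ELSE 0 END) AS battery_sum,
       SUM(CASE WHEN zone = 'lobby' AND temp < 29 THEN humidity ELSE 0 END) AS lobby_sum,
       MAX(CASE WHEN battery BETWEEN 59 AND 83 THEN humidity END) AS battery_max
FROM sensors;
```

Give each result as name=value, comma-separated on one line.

battery_sum=305, lobby_sum=113, battery_max=100

[battery_sum: battery >= 60 AND status IN ('offline', 'fail', 'ok')]
sensor=U: ✗
sensor=X: ✗
sensor=C: ✗
sensor=F: ✓ → 81
sensor=B: ✓ → 94
sensor=E: ✗
sensor=Z: ✗
sensor=V: ✓ → 98
sensor=N: ✗
sensor=D: ✗
sensor=T: ✗
sensor=P: ✗
sensor=G: ✓ → 32
battery_sum = 81 + 94 + 98 + 32 = 305
—
[lobby_sum: zone = 'lobby' AND temp < 29]
sensor=U: ✗
sensor=X: ✗
sensor=C: ✗
sensor=F: ✓ → 81
sensor=B: ✗
sensor=E: ✗
sensor=Z: ✗
sensor=V: ✗
sensor=N: ✗
sensor=D: ✗
sensor=T: ✗
sensor=P: ✗
sensor=G: ✓ → 32
lobby_sum = 81 + 32 = 113
—
[battery_max: battery BETWEEN 59 AND 83]
sensor=U: ✗
sensor=X: ✗
sensor=C: ✗
sensor=F: ✓ → 81
sensor=B: ✓ → 94
sensor=E: ✓ → 100
sensor=Z: ✗
sensor=V: ✓ → 98
sensor=N: ✗
sensor=D: ✓ → 52
sensor=T: ✗
sensor=P: ✗
sensor=G: ✗
battery_max = MAX(81, 94, 100, 98, 52) = 100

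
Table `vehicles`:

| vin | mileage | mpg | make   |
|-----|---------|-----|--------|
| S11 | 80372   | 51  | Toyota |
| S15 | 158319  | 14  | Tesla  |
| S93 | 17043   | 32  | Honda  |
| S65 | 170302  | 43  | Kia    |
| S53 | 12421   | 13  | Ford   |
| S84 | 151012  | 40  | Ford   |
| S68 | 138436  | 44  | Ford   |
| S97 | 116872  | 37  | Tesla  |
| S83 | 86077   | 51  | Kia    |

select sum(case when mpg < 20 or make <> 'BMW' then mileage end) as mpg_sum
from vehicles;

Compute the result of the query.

vin=S11: ✓ → 80372
vin=S15: ✓ → 158319
vin=S93: ✓ → 17043
vin=S65: ✓ → 170302
vin=S53: ✓ → 12421
vin=S84: ✓ → 151012
vin=S68: ✓ → 138436
vin=S97: ✓ → 116872
vin=S83: ✓ → 86077
mpg_sum = 80372 + 158319 + 17043 + 170302 + 12421 + 151012 + 138436 + 116872 + 86077 = 930854

930854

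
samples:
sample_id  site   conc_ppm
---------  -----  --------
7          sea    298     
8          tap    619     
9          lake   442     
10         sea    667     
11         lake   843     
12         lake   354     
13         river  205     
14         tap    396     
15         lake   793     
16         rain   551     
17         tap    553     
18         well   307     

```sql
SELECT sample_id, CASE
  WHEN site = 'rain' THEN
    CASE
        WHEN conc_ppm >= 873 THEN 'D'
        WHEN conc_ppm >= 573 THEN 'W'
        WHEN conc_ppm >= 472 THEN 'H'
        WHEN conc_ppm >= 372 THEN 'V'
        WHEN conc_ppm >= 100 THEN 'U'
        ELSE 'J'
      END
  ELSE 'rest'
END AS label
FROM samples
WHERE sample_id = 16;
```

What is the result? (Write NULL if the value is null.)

sample_id = 16: site=rain, conc_ppm=551.
site='rain' → inner[conc_ppm >= 472] → H

H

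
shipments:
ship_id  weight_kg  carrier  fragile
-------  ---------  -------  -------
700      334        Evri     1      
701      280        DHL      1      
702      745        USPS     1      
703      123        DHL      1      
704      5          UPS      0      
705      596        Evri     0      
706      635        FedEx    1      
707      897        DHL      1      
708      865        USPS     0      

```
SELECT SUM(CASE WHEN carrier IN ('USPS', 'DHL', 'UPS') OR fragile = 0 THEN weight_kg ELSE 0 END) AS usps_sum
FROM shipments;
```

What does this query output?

3511

ship_id=700: ✗
ship_id=701: ✓ → 280
ship_id=702: ✓ → 745
ship_id=703: ✓ → 123
ship_id=704: ✓ → 5
ship_id=705: ✓ → 596
ship_id=706: ✗
ship_id=707: ✓ → 897
ship_id=708: ✓ → 865
usps_sum = 280 + 745 + 123 + 5 + 596 + 897 + 865 = 3511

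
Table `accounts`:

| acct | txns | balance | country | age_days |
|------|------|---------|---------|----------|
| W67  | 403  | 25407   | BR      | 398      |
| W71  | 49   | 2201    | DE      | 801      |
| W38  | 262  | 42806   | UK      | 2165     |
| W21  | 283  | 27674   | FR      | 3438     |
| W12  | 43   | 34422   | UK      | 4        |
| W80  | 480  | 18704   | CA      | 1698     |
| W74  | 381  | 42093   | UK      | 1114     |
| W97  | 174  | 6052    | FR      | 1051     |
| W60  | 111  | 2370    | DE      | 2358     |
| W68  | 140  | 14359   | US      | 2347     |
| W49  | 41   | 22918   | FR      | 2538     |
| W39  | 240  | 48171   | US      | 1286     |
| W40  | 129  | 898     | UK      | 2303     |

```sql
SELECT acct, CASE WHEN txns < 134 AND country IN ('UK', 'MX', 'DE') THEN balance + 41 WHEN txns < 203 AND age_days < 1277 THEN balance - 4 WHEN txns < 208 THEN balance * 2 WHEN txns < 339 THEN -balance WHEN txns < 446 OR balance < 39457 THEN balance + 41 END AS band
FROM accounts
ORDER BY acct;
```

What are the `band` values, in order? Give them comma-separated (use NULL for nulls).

acct=W12: txns < 134 AND country IN ('UK', 'MX', 'DE') → 34463
acct=W21: txns < 339 → -27674
acct=W38: txns < 339 → -42806
acct=W39: txns < 339 → -48171
acct=W40: txns < 134 AND country IN ('UK', 'MX', 'DE') → 939
acct=W49: txns < 208 → 45836
acct=W60: txns < 134 AND country IN ('UK', 'MX', 'DE') → 2411
acct=W67: txns < 446 OR balance < 39457 → 25448
acct=W68: txns < 208 → 28718
acct=W71: txns < 134 AND country IN ('UK', 'MX', 'DE') → 2242
acct=W74: txns < 446 OR balance < 39457 → 42134
acct=W80: txns < 446 OR balance < 39457 → 18745
acct=W97: txns < 203 AND age_days < 1277 → 6048

34463, -27674, -42806, -48171, 939, 45836, 2411, 25448, 28718, 2242, 42134, 18745, 6048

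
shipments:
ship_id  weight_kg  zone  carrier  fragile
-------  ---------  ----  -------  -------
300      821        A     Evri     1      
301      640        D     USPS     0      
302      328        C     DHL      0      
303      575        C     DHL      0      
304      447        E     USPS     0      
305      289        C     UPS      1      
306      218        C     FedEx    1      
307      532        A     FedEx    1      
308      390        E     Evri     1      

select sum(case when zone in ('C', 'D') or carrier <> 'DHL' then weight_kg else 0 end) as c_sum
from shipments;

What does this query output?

4240

ship_id=300: ✓ → 821
ship_id=301: ✓ → 640
ship_id=302: ✓ → 328
ship_id=303: ✓ → 575
ship_id=304: ✓ → 447
ship_id=305: ✓ → 289
ship_id=306: ✓ → 218
ship_id=307: ✓ → 532
ship_id=308: ✓ → 390
c_sum = 821 + 640 + 328 + 575 + 447 + 289 + 218 + 532 + 390 = 4240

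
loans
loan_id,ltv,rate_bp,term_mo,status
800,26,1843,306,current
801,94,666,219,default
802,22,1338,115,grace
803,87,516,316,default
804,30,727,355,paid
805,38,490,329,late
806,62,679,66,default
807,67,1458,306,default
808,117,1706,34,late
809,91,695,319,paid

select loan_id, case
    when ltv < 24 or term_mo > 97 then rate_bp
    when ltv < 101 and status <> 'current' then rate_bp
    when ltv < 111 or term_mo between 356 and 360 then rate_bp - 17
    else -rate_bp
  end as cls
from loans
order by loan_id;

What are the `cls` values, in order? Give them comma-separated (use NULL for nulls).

loan_id=800: ltv < 24 or term_mo > 97 → 1843
loan_id=801: ltv < 24 or term_mo > 97 → 666
loan_id=802: ltv < 24 or term_mo > 97 → 1338
loan_id=803: ltv < 24 or term_mo > 97 → 516
loan_id=804: ltv < 24 or term_mo > 97 → 727
loan_id=805: ltv < 24 or term_mo > 97 → 490
loan_id=806: ltv < 101 and status <> 'current' → 679
loan_id=807: ltv < 24 or term_mo > 97 → 1458
loan_id=808: ELSE → -1706
loan_id=809: ltv < 24 or term_mo > 97 → 695

1843, 666, 1338, 516, 727, 490, 679, 1458, -1706, 695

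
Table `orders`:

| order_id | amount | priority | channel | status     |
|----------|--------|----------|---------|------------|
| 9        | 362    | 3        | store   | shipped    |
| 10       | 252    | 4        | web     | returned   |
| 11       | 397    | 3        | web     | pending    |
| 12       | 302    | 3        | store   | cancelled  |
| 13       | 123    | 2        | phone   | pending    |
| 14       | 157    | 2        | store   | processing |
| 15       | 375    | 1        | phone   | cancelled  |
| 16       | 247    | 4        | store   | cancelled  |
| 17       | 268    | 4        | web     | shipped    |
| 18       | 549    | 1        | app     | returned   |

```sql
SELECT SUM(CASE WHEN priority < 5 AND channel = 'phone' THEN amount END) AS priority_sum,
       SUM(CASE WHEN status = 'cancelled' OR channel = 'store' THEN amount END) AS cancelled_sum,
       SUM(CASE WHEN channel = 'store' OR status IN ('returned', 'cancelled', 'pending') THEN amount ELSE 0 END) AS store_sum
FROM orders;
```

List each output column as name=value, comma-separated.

[priority_sum: priority < 5 AND channel = 'phone']
order_id=9: ✗
order_id=10: ✗
order_id=11: ✗
order_id=12: ✗
order_id=13: ✓ → 123
order_id=14: ✗
order_id=15: ✓ → 375
order_id=16: ✗
order_id=17: ✗
order_id=18: ✗
priority_sum = 123 + 375 = 498
—
[cancelled_sum: status = 'cancelled' OR channel = 'store']
order_id=9: ✓ → 362
order_id=10: ✗
order_id=11: ✗
order_id=12: ✓ → 302
order_id=13: ✗
order_id=14: ✓ → 157
order_id=15: ✓ → 375
order_id=16: ✓ → 247
order_id=17: ✗
order_id=18: ✗
cancelled_sum = 362 + 302 + 157 + 375 + 247 = 1443
—
[store_sum: channel = 'store' OR status IN ('returned', 'cancelled', 'pending')]
order_id=9: ✓ → 362
order_id=10: ✓ → 252
order_id=11: ✓ → 397
order_id=12: ✓ → 302
order_id=13: ✓ → 123
order_id=14: ✓ → 157
order_id=15: ✓ → 375
order_id=16: ✓ → 247
order_id=17: ✗
order_id=18: ✓ → 549
store_sum = 362 + 252 + 397 + 302 + 123 + 157 + 375 + 247 + 549 = 2764

priority_sum=498, cancelled_sum=1443, store_sum=2764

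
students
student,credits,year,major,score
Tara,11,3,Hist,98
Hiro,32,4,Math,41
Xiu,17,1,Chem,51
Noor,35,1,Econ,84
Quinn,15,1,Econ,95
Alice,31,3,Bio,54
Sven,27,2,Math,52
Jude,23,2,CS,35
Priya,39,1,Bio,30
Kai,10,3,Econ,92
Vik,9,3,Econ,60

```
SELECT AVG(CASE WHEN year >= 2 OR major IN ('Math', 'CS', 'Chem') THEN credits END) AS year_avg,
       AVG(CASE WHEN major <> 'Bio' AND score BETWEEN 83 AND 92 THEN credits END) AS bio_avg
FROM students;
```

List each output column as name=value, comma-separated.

year_avg=20, bio_avg=22.5

[year_avg: year >= 2 OR major IN ('Math', 'CS', 'Chem')]
student=Tara: ✓ → 11
student=Hiro: ✓ → 32
student=Xiu: ✓ → 17
student=Noor: ✗
student=Quinn: ✗
student=Alice: ✓ → 31
student=Sven: ✓ → 27
student=Jude: ✓ → 23
student=Priya: ✗
student=Kai: ✓ → 10
student=Vik: ✓ → 9
year_avg = (11 + 32 + 17 + 31 + 27 + 23 + 10 + 9) / 8 = 20
—
[bio_avg: major <> 'Bio' AND score BETWEEN 83 AND 92]
student=Tara: ✗
student=Hiro: ✗
student=Xiu: ✗
student=Noor: ✓ → 35
student=Quinn: ✗
student=Alice: ✗
student=Sven: ✗
student=Jude: ✗
student=Priya: ✗
student=Kai: ✓ → 10
student=Vik: ✗
bio_avg = (35 + 10) / 2 = 22.5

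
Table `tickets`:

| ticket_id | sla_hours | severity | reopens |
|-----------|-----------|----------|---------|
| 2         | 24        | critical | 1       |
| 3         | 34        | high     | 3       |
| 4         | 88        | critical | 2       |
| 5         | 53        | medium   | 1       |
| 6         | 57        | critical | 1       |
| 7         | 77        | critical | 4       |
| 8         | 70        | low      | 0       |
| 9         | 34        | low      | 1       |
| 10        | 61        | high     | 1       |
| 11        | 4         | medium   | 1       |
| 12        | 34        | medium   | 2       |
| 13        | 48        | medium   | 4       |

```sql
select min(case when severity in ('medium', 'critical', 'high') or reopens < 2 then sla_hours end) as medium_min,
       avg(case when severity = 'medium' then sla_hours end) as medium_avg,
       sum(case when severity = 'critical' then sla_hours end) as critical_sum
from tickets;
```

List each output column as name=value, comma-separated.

[medium_min: severity in ('medium', 'critical', 'high') or reopens < 2]
ticket_id=2: ✓ → 24
ticket_id=3: ✓ → 34
ticket_id=4: ✓ → 88
ticket_id=5: ✓ → 53
ticket_id=6: ✓ → 57
ticket_id=7: ✓ → 77
ticket_id=8: ✓ → 70
ticket_id=9: ✓ → 34
ticket_id=10: ✓ → 61
ticket_id=11: ✓ → 4
ticket_id=12: ✓ → 34
ticket_id=13: ✓ → 48
medium_min = MIN(24, 34, 88, 53, 57, 77, 70, 34, 61, 4, 34, 48) = 4
—
[medium_avg: severity = 'medium']
ticket_id=2: ✗
ticket_id=3: ✗
ticket_id=4: ✗
ticket_id=5: ✓ → 53
ticket_id=6: ✗
ticket_id=7: ✗
ticket_id=8: ✗
ticket_id=9: ✗
ticket_id=10: ✗
ticket_id=11: ✓ → 4
ticket_id=12: ✓ → 34
ticket_id=13: ✓ → 48
medium_avg = (53 + 4 + 34 + 48) / 4 = 34.75
—
[critical_sum: severity = 'critical']
ticket_id=2: ✓ → 24
ticket_id=3: ✗
ticket_id=4: ✓ → 88
ticket_id=5: ✗
ticket_id=6: ✓ → 57
ticket_id=7: ✓ → 77
ticket_id=8: ✗
ticket_id=9: ✗
ticket_id=10: ✗
ticket_id=11: ✗
ticket_id=12: ✗
ticket_id=13: ✗
critical_sum = 24 + 88 + 57 + 77 = 246

medium_min=4, medium_avg=34.75, critical_sum=246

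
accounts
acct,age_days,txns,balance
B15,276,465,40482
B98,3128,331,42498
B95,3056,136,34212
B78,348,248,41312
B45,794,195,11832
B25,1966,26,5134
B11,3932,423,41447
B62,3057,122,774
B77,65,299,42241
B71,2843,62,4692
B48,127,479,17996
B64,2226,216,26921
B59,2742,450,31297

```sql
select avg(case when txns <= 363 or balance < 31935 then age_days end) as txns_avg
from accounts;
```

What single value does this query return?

acct=B15: ✗
acct=B98: ✓ → 3128
acct=B95: ✓ → 3056
acct=B78: ✓ → 348
acct=B45: ✓ → 794
acct=B25: ✓ → 1966
acct=B11: ✗
acct=B62: ✓ → 3057
acct=B77: ✓ → 65
acct=B71: ✓ → 2843
acct=B48: ✓ → 127
acct=B64: ✓ → 2226
acct=B59: ✓ → 2742
txns_avg = (3128 + 3056 + 348 + 794 + 1966 + 3057 + 65 + 2843 + 127 + 2226 + 2742) / 11 = 1850.1818181818

1850.1818181818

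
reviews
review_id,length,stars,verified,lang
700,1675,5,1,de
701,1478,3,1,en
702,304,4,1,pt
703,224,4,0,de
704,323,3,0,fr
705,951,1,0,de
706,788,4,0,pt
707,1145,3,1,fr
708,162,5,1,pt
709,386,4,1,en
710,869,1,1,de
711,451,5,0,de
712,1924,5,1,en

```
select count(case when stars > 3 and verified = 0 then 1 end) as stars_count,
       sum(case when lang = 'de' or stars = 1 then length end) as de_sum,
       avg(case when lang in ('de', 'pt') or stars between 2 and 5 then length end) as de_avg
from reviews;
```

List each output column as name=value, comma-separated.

stars_count=3, de_sum=4170, de_avg=821.5384615385

[stars_count: stars > 3 and verified = 0]
review_id=700: ✗
review_id=701: ✗
review_id=702: ✗
review_id=703: ✓ → 1
review_id=704: ✗
review_id=705: ✗
review_id=706: ✓ → 1
review_id=707: ✗
review_id=708: ✗
review_id=709: ✗
review_id=710: ✗
review_id=711: ✓ → 1
review_id=712: ✗
stars_count = COUNT(1, 1, 1) = 3
—
[de_sum: lang = 'de' or stars = 1]
review_id=700: ✓ → 1675
review_id=701: ✗
review_id=702: ✗
review_id=703: ✓ → 224
review_id=704: ✗
review_id=705: ✓ → 951
review_id=706: ✗
review_id=707: ✗
review_id=708: ✗
review_id=709: ✗
review_id=710: ✓ → 869
review_id=711: ✓ → 451
review_id=712: ✗
de_sum = 1675 + 224 + 951 + 869 + 451 = 4170
—
[de_avg: lang in ('de', 'pt') or stars between 2 and 5]
review_id=700: ✓ → 1675
review_id=701: ✓ → 1478
review_id=702: ✓ → 304
review_id=703: ✓ → 224
review_id=704: ✓ → 323
review_id=705: ✓ → 951
review_id=706: ✓ → 788
review_id=707: ✓ → 1145
review_id=708: ✓ → 162
review_id=709: ✓ → 386
review_id=710: ✓ → 869
review_id=711: ✓ → 451
review_id=712: ✓ → 1924
de_avg = (1675 + 1478 + 304 + 224 + 323 + 951 + 788 + 1145 + 162 + 386 + 869 + 451 + 1924) / 13 = 821.5384615385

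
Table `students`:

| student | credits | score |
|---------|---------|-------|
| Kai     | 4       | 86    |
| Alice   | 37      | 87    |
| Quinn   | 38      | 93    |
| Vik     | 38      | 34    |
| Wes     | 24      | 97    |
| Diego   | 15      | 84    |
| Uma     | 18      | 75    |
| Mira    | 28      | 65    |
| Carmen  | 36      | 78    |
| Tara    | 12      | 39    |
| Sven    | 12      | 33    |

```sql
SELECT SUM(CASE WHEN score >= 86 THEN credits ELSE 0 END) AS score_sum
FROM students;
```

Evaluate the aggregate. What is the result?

student=Kai: ✓ → 4
student=Alice: ✓ → 37
student=Quinn: ✓ → 38
student=Vik: ✗
student=Wes: ✓ → 24
student=Diego: ✗
student=Uma: ✗
student=Mira: ✗
student=Carmen: ✗
student=Tara: ✗
student=Sven: ✗
score_sum = 4 + 37 + 38 + 24 = 103

103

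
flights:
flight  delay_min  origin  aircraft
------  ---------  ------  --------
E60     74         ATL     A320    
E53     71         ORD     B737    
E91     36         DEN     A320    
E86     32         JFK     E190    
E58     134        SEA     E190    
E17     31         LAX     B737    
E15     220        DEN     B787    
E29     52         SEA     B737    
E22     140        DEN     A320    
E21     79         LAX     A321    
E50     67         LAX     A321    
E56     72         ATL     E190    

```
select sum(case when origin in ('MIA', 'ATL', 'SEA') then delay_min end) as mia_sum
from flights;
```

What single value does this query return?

332

flight=E60: ✓ → 74
flight=E53: ✗
flight=E91: ✗
flight=E86: ✗
flight=E58: ✓ → 134
flight=E17: ✗
flight=E15: ✗
flight=E29: ✓ → 52
flight=E22: ✗
flight=E21: ✗
flight=E50: ✗
flight=E56: ✓ → 72
mia_sum = 74 + 134 + 52 + 72 = 332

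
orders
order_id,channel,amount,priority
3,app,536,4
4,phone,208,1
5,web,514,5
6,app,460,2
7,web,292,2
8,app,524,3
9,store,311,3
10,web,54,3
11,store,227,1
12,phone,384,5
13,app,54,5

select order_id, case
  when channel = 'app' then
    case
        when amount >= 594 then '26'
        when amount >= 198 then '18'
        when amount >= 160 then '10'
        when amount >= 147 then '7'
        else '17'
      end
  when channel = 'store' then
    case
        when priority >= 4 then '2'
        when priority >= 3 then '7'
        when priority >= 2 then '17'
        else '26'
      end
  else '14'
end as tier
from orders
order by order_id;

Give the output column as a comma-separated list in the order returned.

order_id=3: channel='app' → inner[amount >= 198] → 18
order_id=4: channel='phone' → outer ELSE → 14
order_id=5: channel='web' → outer ELSE → 14
order_id=6: channel='app' → inner[amount >= 198] → 18
order_id=7: channel='web' → outer ELSE → 14
order_id=8: channel='app' → inner[amount >= 198] → 18
order_id=9: channel='store' → inner[priority >= 3] → 7
order_id=10: channel='web' → outer ELSE → 14
order_id=11: channel='store' → inner[ELSE] → 26
order_id=12: channel='phone' → outer ELSE → 14
order_id=13: channel='app' → inner[ELSE] → 17

18, 14, 14, 18, 14, 18, 7, 14, 26, 14, 17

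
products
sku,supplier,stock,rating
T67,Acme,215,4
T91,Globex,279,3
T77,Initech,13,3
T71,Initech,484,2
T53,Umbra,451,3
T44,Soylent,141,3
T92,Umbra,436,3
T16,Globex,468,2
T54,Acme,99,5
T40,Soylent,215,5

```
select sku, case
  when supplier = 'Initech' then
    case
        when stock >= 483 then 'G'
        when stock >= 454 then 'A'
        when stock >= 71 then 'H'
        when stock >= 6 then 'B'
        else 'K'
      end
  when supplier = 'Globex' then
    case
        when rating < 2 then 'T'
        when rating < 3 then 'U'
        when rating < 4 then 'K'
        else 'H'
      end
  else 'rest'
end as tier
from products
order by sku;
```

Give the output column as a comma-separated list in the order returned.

U, rest, rest, rest, rest, rest, G, B, K, rest

sku=T16: supplier='Globex' → inner[rating < 3] → U
sku=T40: supplier='Soylent' → outer ELSE → rest
sku=T44: supplier='Soylent' → outer ELSE → rest
sku=T53: supplier='Umbra' → outer ELSE → rest
sku=T54: supplier='Acme' → outer ELSE → rest
sku=T67: supplier='Acme' → outer ELSE → rest
sku=T71: supplier='Initech' → inner[stock >= 483] → G
sku=T77: supplier='Initech' → inner[stock >= 6] → B
sku=T91: supplier='Globex' → inner[rating < 4] → K
sku=T92: supplier='Umbra' → outer ELSE → rest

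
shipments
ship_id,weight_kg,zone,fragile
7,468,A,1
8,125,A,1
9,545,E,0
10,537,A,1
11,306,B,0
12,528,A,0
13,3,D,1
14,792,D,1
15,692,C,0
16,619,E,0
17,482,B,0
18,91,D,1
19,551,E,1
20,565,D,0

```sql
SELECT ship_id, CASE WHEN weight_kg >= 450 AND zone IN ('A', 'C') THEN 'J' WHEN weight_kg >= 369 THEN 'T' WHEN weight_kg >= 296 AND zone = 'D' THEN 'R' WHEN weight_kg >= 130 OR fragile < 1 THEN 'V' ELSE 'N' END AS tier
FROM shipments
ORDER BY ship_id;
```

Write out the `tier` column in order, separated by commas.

ship_id=7: weight_kg >= 450 AND zone IN ('A', 'C') → J
ship_id=8: ELSE → N
ship_id=9: weight_kg >= 369 → T
ship_id=10: weight_kg >= 450 AND zone IN ('A', 'C') → J
ship_id=11: weight_kg >= 130 OR fragile < 1 → V
ship_id=12: weight_kg >= 450 AND zone IN ('A', 'C') → J
ship_id=13: ELSE → N
ship_id=14: weight_kg >= 369 → T
ship_id=15: weight_kg >= 450 AND zone IN ('A', 'C') → J
ship_id=16: weight_kg >= 369 → T
ship_id=17: weight_kg >= 369 → T
ship_id=18: ELSE → N
ship_id=19: weight_kg >= 369 → T
ship_id=20: weight_kg >= 369 → T

J, N, T, J, V, J, N, T, J, T, T, N, T, T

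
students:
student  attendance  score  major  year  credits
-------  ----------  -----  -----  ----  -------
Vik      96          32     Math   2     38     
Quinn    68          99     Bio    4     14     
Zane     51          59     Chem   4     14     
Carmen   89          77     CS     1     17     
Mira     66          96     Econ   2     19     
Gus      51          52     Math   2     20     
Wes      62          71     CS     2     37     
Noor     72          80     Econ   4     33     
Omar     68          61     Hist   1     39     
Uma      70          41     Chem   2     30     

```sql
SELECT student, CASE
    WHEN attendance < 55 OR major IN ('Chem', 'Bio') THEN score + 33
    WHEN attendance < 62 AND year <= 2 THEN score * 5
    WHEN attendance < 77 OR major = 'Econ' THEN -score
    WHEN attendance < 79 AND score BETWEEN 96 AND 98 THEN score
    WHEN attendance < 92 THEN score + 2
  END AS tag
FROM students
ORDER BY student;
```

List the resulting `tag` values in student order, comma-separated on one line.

79, 85, -96, -80, -61, 132, 74, NULL, -71, 92

student=Carmen: attendance < 92 → 79
student=Gus: attendance < 55 OR major IN ('Chem', 'Bio') → 85
student=Mira: attendance < 77 OR major = 'Econ' → -96
student=Noor: attendance < 77 OR major = 'Econ' → -80
student=Omar: attendance < 77 OR major = 'Econ' → -61
student=Quinn: attendance < 55 OR major IN ('Chem', 'Bio') → 132
student=Uma: attendance < 55 OR major IN ('Chem', 'Bio') → 74
student=Vik: (no match → NULL) → NULL
student=Wes: attendance < 77 OR major = 'Econ' → -71
student=Zane: attendance < 55 OR major IN ('Chem', 'Bio') → 92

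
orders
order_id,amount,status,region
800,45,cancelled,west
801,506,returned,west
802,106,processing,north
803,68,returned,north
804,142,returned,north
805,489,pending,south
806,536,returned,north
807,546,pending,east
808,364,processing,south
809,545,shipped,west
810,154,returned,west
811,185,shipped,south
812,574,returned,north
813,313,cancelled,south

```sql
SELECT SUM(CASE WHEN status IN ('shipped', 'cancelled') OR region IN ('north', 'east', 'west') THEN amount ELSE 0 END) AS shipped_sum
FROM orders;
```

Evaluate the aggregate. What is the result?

order_id=800: ✓ → 45
order_id=801: ✓ → 506
order_id=802: ✓ → 106
order_id=803: ✓ → 68
order_id=804: ✓ → 142
order_id=805: ✗
order_id=806: ✓ → 536
order_id=807: ✓ → 546
order_id=808: ✗
order_id=809: ✓ → 545
order_id=810: ✓ → 154
order_id=811: ✓ → 185
order_id=812: ✓ → 574
order_id=813: ✓ → 313
shipped_sum = 45 + 506 + 106 + 68 + 142 + 536 + 546 + 545 + 154 + 185 + 574 + 313 = 3720

3720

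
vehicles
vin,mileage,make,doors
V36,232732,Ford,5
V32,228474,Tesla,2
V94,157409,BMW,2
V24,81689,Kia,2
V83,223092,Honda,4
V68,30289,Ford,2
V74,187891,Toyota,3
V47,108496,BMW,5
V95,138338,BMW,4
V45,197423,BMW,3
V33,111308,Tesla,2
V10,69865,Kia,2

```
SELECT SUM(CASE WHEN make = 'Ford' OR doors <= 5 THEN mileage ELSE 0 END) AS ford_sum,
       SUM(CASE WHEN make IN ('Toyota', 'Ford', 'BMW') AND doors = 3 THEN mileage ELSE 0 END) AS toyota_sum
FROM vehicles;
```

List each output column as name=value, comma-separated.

[ford_sum: make = 'Ford' OR doors <= 5]
vin=V36: ✓ → 232732
vin=V32: ✓ → 228474
vin=V94: ✓ → 157409
vin=V24: ✓ → 81689
vin=V83: ✓ → 223092
vin=V68: ✓ → 30289
vin=V74: ✓ → 187891
vin=V47: ✓ → 108496
vin=V95: ✓ → 138338
vin=V45: ✓ → 197423
vin=V33: ✓ → 111308
vin=V10: ✓ → 69865
ford_sum = 232732 + 228474 + 157409 + 81689 + 223092 + 30289 + 187891 + 108496 + 138338 + 197423 + 111308 + 69865 = 1767006
—
[toyota_sum: make IN ('Toyota', 'Ford', 'BMW') AND doors = 3]
vin=V36: ✗
vin=V32: ✗
vin=V94: ✗
vin=V24: ✗
vin=V83: ✗
vin=V68: ✗
vin=V74: ✓ → 187891
vin=V47: ✗
vin=V95: ✗
vin=V45: ✓ → 197423
vin=V33: ✗
vin=V10: ✗
toyota_sum = 187891 + 197423 = 385314

ford_sum=1767006, toyota_sum=385314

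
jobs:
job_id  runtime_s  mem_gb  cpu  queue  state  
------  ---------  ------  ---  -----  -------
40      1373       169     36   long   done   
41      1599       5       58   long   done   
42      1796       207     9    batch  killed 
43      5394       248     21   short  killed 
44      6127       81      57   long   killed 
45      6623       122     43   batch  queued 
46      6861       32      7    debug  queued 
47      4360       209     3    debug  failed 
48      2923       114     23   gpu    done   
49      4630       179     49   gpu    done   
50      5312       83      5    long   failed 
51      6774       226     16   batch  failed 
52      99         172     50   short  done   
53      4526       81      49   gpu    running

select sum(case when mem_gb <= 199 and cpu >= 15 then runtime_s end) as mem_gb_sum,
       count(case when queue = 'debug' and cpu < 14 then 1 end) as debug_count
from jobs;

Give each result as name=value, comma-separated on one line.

[mem_gb_sum: mem_gb <= 199 and cpu >= 15]
job_id=40: ✓ → 1373
job_id=41: ✓ → 1599
job_id=42: ✗
job_id=43: ✗
job_id=44: ✓ → 6127
job_id=45: ✓ → 6623
job_id=46: ✗
job_id=47: ✗
job_id=48: ✓ → 2923
job_id=49: ✓ → 4630
job_id=50: ✗
job_id=51: ✗
job_id=52: ✓ → 99
job_id=53: ✓ → 4526
mem_gb_sum = 1373 + 1599 + 6127 + 6623 + 2923 + 4630 + 99 + 4526 = 27900
—
[debug_count: queue = 'debug' and cpu < 14]
job_id=40: ✗
job_id=41: ✗
job_id=42: ✗
job_id=43: ✗
job_id=44: ✗
job_id=45: ✗
job_id=46: ✓ → 1
job_id=47: ✓ → 1
job_id=48: ✗
job_id=49: ✗
job_id=50: ✗
job_id=51: ✗
job_id=52: ✗
job_id=53: ✗
debug_count = COUNT(1, 1) = 2

mem_gb_sum=27900, debug_count=2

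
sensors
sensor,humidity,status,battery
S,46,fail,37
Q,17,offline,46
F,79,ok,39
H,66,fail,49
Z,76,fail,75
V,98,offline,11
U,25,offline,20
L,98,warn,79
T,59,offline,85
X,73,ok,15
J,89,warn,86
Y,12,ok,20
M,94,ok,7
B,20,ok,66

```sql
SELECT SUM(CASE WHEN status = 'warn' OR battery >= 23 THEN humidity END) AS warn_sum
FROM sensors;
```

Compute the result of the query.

sensor=S: ✓ → 46
sensor=Q: ✓ → 17
sensor=F: ✓ → 79
sensor=H: ✓ → 66
sensor=Z: ✓ → 76
sensor=V: ✗
sensor=U: ✗
sensor=L: ✓ → 98
sensor=T: ✓ → 59
sensor=X: ✗
sensor=J: ✓ → 89
sensor=Y: ✗
sensor=M: ✗
sensor=B: ✓ → 20
warn_sum = 46 + 17 + 79 + 66 + 76 + 98 + 59 + 89 + 20 = 550

550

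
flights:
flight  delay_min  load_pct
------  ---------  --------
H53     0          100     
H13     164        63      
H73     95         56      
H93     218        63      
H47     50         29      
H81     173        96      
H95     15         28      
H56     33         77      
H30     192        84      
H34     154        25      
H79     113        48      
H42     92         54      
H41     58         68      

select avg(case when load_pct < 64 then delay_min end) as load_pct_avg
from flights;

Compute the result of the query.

112.625

flight=H53: ✗
flight=H13: ✓ → 164
flight=H73: ✓ → 95
flight=H93: ✓ → 218
flight=H47: ✓ → 50
flight=H81: ✗
flight=H95: ✓ → 15
flight=H56: ✗
flight=H30: ✗
flight=H34: ✓ → 154
flight=H79: ✓ → 113
flight=H42: ✓ → 92
flight=H41: ✗
load_pct_avg = (164 + 95 + 218 + 50 + 15 + 154 + 113 + 92) / 8 = 112.625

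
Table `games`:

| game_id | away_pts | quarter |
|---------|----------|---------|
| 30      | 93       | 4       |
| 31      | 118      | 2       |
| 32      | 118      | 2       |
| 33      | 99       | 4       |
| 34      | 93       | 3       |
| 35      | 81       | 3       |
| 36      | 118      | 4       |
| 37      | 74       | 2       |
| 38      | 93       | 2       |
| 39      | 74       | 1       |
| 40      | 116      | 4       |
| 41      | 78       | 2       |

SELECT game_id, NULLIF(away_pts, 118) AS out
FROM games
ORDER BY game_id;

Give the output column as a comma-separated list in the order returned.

93, NULL, NULL, 99, 93, 81, NULL, 74, 93, 74, 116, 78

game_id=30: away_pts=93 vs 118: differ → 93
game_id=31: away_pts=118 vs 118: equal → NULL
game_id=32: away_pts=118 vs 118: equal → NULL
game_id=33: away_pts=99 vs 118: differ → 99
game_id=34: away_pts=93 vs 118: differ → 93
game_id=35: away_pts=81 vs 118: differ → 81
game_id=36: away_pts=118 vs 118: equal → NULL
game_id=37: away_pts=74 vs 118: differ → 74
game_id=38: away_pts=93 vs 118: differ → 93
game_id=39: away_pts=74 vs 118: differ → 74
game_id=40: away_pts=116 vs 118: differ → 116
game_id=41: away_pts=78 vs 118: differ → 78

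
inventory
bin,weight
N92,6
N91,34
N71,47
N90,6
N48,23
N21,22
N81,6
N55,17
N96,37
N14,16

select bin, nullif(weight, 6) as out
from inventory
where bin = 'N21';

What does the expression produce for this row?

22

bin = N21: weight=22.
weight=22 vs 6: differ → 22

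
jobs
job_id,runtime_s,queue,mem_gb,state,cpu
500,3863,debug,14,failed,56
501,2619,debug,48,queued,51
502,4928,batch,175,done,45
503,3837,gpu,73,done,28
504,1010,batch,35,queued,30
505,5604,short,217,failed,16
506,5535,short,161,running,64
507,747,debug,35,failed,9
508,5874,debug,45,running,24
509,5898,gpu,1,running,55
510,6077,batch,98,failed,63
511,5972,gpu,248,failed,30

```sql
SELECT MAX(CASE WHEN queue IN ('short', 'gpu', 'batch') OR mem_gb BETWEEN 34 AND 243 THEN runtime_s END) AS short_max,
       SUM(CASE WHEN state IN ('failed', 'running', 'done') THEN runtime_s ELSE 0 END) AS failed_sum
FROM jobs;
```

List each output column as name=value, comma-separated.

short_max=6077, failed_sum=48335

[short_max: queue IN ('short', 'gpu', 'batch') OR mem_gb BETWEEN 34 AND 243]
job_id=500: ✗
job_id=501: ✓ → 2619
job_id=502: ✓ → 4928
job_id=503: ✓ → 3837
job_id=504: ✓ → 1010
job_id=505: ✓ → 5604
job_id=506: ✓ → 5535
job_id=507: ✓ → 747
job_id=508: ✓ → 5874
job_id=509: ✓ → 5898
job_id=510: ✓ → 6077
job_id=511: ✓ → 5972
short_max = MAX(2619, 4928, 3837, 1010, 5604, 5535, 747, 5874, 5898, 6077, 5972) = 6077
—
[failed_sum: state IN ('failed', 'running', 'done')]
job_id=500: ✓ → 3863
job_id=501: ✗
job_id=502: ✓ → 4928
job_id=503: ✓ → 3837
job_id=504: ✗
job_id=505: ✓ → 5604
job_id=506: ✓ → 5535
job_id=507: ✓ → 747
job_id=508: ✓ → 5874
job_id=509: ✓ → 5898
job_id=510: ✓ → 6077
job_id=511: ✓ → 5972
failed_sum = 3863 + 4928 + 3837 + 5604 + 5535 + 747 + 5874 + 5898 + 6077 + 5972 = 48335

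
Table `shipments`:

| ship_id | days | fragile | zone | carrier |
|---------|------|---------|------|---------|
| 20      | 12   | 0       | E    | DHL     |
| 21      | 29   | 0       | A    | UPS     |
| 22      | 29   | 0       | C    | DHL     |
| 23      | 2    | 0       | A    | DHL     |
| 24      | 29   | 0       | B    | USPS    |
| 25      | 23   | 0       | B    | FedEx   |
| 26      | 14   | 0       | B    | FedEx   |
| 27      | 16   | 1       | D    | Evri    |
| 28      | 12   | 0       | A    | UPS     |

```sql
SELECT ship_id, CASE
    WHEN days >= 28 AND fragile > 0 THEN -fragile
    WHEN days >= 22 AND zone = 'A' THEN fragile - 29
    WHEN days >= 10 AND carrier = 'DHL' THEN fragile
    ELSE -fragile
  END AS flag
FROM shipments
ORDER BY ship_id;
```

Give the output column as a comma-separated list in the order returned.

0, -29, 0, 0, 0, 0, 0, -1, 0

ship_id=20: days >= 10 AND carrier = 'DHL' → 0
ship_id=21: days >= 22 AND zone = 'A' → -29
ship_id=22: days >= 10 AND carrier = 'DHL' → 0
ship_id=23: ELSE → 0
ship_id=24: ELSE → 0
ship_id=25: ELSE → 0
ship_id=26: ELSE → 0
ship_id=27: ELSE → -1
ship_id=28: ELSE → 0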